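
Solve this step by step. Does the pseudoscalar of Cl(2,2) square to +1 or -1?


The pseudoscalar I = e1...e_n (product of all n generators) of Cl(p,q) satisfies I^2 = (-1)^(q + n(n-1)/2).
p = 2, q = 2, n = p + q = 4
n(n-1)/2 = 4 * 3 / 2 = 6
Exponent = q + n(n-1)/2 = 2 + 6 = 8
I^2 = (-1)^8 = +1


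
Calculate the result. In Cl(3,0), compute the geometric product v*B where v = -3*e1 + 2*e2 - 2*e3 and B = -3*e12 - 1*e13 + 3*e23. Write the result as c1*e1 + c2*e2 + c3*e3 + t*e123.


vB has grade-1 (vector) and grade-3 (trivector) parts: vB = (v _| B) + (v ^ B).
Vector part <vB>_1:
  e1: -v2*b12 - v3*b13 = -(2)*(-3) - (-2)*(-1) = 4
  e2: v1*b12 - v3*b23 = (-3)*(-3) - (-2)*(3) = 15
  e3: v1*b13 + v2*b23 = (-3)*(-1) + (2)*(3) = 9
Trivector part <vB>_3:
  e123: v1*b23 - v2*b13 + v3*b12 = (-3)*(3) - (2)*(-1) + (-2)*(-3) = -1
vB = 4*e1 + 15*e2 + 9*e3 - 1*e123


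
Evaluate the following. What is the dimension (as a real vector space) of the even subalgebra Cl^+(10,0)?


Even subalgebra dimension = 2^(n-1)
n = 10 + 0 = 10
2^(10 - 1) = 2^9 = 512
Verification: sum of C(10,k) for even k = 1 + 45 + 210 + 210 + 45 + 1 = 512
Result = 512


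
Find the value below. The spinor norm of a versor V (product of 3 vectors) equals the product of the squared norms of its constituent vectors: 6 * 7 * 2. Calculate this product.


Spinor norm N(V) = |v1|^2 * |v2|^2 * ... * |v3|^2
= 6 * 7 * 2
Running product: 6, 42, 84
N(V) = 84


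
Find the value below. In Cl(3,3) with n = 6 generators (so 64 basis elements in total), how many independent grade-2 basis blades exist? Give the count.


Number of grade-k basis blades in Cl(p,q) with n = p + q is C(n, k).
n = 3 + 3 = 6
C(6, 2) = 6! / (2! * 4!)
= 720 / (2 * 24)
= 15


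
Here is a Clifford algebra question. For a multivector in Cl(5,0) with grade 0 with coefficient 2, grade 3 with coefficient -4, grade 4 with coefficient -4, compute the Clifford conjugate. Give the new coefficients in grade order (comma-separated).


Clifford conjugate sign for grade k: (-1)^(k(k+1)/2)
Grade 0: (-1)^(0*1/2) = (-1)^0 = 1, coeff 2 -> 2
Grade 3: (-1)^(3*4/2) = (-1)^6 = 1, coeff -4 -> -4
Grade 4: (-1)^(4*5/2) = (-1)^10 = 1, coeff -4 -> -4
Conjugated coefficients: 2, -4, -4


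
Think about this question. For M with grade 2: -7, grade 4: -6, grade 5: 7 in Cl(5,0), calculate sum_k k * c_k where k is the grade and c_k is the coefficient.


Grade-weighted sum = sum of grade_k * coefficient_k
2*(-7) = -14
4*(-6) = -24
5*7 = 35
Total = -14 + (-24) + 35 = -3


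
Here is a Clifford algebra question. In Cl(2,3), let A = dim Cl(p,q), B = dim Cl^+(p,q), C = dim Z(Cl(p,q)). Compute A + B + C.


n = 2 + 3 = 5
Total dim = 2^5 = 32
Even subalgebra dim = 2^4 = 16
n is odd, so center dim = 2
Sum = 32 + 16 + 2 = 50


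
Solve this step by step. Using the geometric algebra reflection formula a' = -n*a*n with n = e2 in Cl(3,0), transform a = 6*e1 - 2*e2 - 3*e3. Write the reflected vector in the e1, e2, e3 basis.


Reflection formula: a' = -n*a*n, with n = e2 (unit vector, n^2 = 1).
For reflection through hyperplane perp to e2:
The component along e2 flips sign, others stay.
a = (6, -2, -3)
a' = (6, 2, -3)
a' = 6*e1 + 2*e2 - 3*e3


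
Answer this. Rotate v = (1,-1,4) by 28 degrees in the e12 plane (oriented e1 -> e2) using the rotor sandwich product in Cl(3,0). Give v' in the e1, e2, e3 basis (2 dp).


Rotor R = cos(14deg) - sin(14deg)*e12
Rotation angle theta = 2 * 14 = 28 degrees in the e12 plane (e1 -> e2).
The component perpendicular to the plane (e3) is invariant: v'_3 = v3 = 4.00
cos(28deg) = 0.8829, sin(28deg) = 0.4695
v'_1 = v1*cos(theta) - v2*sin(theta) = 1*0.8829 - (-1)*0.4695 = 1.35
v'_2 = v1*sin(theta) + v2*cos(theta) = 1*0.4695 + (-1)*0.8829 = -0.41
v' = 1.35*e1 - 0.41*e2 + 4.00*e3


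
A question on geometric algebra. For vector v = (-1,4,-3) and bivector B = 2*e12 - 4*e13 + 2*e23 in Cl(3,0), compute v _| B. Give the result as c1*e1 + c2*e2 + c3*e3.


Left contraction v _| B = <vB>_1 (grade-1 part of the geometric product vB).
Using e1_|e12 = e2, e2_|e12 = -e1, e1_|e13 = e3, e3_|e13 = -e1, e2_|e23 = e3, e3_|e23 = -e2:
e1 coeff: -v2*b12 - v3*b13 = -(4)*(2) - (-3)*(-4) = -20
e2 coeff: v1*b12 - v3*b23 = (-1)*(2) - (-3)*(2) = 4
e3 coeff: v1*b13 + v2*b23 = (-1)*(-4) + (4)*(2) = 12
v _| B = -20*e1 + 4*e2 + 12*e3


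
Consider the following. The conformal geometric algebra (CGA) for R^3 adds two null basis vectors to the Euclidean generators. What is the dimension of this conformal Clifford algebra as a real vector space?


The conformal model of R^3 uses Cl(4,1): the 3 Euclidean generators plus two extra orthogonal generators e+ (e+^2 = +1) and e- (e-^2 = -1), from which the null vectors e0, einf are built.
Number of generators m = 3 + 2 = 5.
dim Cl(p,q) = 2^m = 2^5 = 32


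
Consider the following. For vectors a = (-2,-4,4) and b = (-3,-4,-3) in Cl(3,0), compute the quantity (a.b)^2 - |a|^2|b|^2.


a . b = (-2)*(-3) + (-4)*(-4) + 4*(-3)
= 6 + 16 + (-12) = 10
|a|^2 = (-2)^2 + (-4)^2 + 4^2 = 36
|b|^2 = (-3)^2 + (-4)^2 + (-3)^2 = 34
(a.b)^2 = 10^2 = 100
|a|^2 * |b|^2 = 36 * 34 = 1224
Result = 100 - 1224 = -1124


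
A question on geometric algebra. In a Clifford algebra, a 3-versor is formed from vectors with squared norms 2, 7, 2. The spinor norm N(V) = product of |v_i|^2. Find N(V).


Spinor norm N(V) = |v1|^2 * |v2|^2 * ... * |v3|^2
= 2 * 7 * 2
Running product: 2, 14, 28
N(V) = 28


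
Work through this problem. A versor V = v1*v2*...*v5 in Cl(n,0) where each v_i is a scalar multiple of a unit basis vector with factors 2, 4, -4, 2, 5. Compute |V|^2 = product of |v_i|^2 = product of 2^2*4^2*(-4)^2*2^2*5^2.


Each vector v_i has |v_i|^2 = s_i^2
Squared scales: 2^2 = 4, 4^2 = 16, (-4)^2 = 16, 2^2 = 4, 5^2 = 25
|V|^2 = 4 * 16 * 16 * 4 * 25
= 102400


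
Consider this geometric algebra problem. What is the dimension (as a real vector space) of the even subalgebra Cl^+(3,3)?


Even subalgebra dimension = 2^(n-1)
n = 3 + 3 = 6
2^(6 - 1) = 2^5 = 32
Verification: sum of C(6,k) for even k = 1 + 15 + 15 + 1 = 32
Result = 32


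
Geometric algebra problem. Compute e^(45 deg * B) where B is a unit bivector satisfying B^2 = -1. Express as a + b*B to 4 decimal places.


For a unit bivector B with B^2 = -1, the exponential series gives
e^(theta*B) = cos(theta) + sin(theta)*B (the GA analogue of Euler's formula).
theta = 45 degrees = 0.785398 rad
cos(45 deg) = 0.7071
sin(45 deg) = 0.7071
exp(theta*B) = 0.7071 + 0.7071*B


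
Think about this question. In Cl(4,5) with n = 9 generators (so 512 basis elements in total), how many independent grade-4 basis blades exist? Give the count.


Number of grade-k basis blades in Cl(p,q) with n = p + q is C(n, k).
n = 4 + 5 = 9
C(9, 4) = 9! / (4! * 5!)
= 362880 / (24 * 120)
= 126


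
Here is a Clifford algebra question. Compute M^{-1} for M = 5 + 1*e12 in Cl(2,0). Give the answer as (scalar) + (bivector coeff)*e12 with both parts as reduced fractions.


M = 5 + 1*e12, where e12^2 = -1.
Since M commutes with its reverse ~M = a - b*e12, M * ~M = a^2 - b^2*e12^2 = a^2 + b^2.
So M^{-1} = ~M / (a^2 + b^2) = (a - b*e12)/(a^2 + b^2).
a^2 + b^2 = 25 + 1 = 26
Scalar part = 5/26 = 5/26
Bivector coeff = -1/26 = -1/26
M^{-1} = 5/26 - 1/26*e12


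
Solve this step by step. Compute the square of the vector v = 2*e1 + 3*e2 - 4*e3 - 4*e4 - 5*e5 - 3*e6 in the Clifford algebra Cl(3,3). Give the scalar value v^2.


v^2 = sum of c_i^2 * e_i^2
Positive signature terms (e_i^2 = +1): 2^2 + 3^2 + (-4)^2 = 29
Negative signature terms (e_j^2 = -1): (-4)^2 + (-5)^2 + (-3)^2 = 50
v^2 = 29 - 50 = -21


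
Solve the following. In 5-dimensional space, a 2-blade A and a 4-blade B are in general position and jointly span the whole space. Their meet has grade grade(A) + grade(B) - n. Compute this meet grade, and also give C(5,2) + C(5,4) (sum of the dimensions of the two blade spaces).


Meet grade = grade(A) + grade(B) - n
= 2 + 4 - 5 = 1
C(5,2) = 10
C(5,4) = 5
dim_A + dim_B = 10 + 5 = 15


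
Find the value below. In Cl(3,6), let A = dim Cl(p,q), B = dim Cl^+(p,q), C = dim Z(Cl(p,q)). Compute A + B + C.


n = 3 + 6 = 9
Total dim = 2^9 = 512
Even subalgebra dim = 2^8 = 256
n is odd, so center dim = 2
Sum = 512 + 256 + 2 = 770


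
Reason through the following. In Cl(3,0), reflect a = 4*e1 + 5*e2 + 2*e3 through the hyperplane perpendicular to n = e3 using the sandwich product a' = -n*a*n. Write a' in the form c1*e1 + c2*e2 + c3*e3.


Reflection formula: a' = -n*a*n, with n = e3 (unit vector, n^2 = 1).
For reflection through hyperplane perp to e3:
The component along e3 flips sign, others stay.
a = (4, 5, 2)
a' = (4, 5, -2)
a' = 4*e1 + 5*e2 - 2*e3


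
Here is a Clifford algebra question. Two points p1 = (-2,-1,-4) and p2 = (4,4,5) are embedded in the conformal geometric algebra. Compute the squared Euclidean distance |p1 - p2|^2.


p1 - p2 = (-6, -5, -9)
|p1 - p2|^2 = (-6)^2 + (-5)^2 + (-9)^2
= 36 + 25 + 81
= 142


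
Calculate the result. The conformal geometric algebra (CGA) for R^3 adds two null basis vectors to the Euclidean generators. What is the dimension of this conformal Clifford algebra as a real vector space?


The conformal model of R^3 uses Cl(4,1): the 3 Euclidean generators plus two extra orthogonal generators e+ (e+^2 = +1) and e- (e-^2 = -1), from which the null vectors e0, einf are built.
Number of generators m = 3 + 2 = 5.
dim Cl(p,q) = 2^m = 2^5 = 32


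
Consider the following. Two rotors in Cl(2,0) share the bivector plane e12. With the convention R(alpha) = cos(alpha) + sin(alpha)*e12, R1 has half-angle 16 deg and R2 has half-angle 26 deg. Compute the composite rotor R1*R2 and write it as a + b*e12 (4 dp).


Same-plane rotors commute and their half-angles add:
R1*R2 = cos(a1 + a2) + sin(a1 + a2)*e12.
a1 + a2 = 16 + 26 = 42 deg
cos(42 deg) = 0.7431
sin(42 deg) = 0.6691
R1*R2 = 0.7431 + 0.6691*e12


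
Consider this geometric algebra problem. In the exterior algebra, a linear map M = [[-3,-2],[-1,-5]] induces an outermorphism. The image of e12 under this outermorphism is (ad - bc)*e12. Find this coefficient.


The outermorphism of a linear map f sends e1^e2 to f(e1)^f(e2).
f(e1) = -3*e1 - 1*e2
f(e2) = -2*e1 - 5*e2
f(e1) ^ f(e2) = (-3*e1 - 1*e2) ^ (-2*e1 - 5*e2)
= (-3)*(-5)*e12 + (-1)*(-2)*e21
= (15 - 2)*e12
= 13*e12
Coefficient = 13


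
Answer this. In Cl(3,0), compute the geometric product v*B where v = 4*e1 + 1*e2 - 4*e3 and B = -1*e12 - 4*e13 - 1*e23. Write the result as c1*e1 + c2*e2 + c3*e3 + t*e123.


vB has grade-1 (vector) and grade-3 (trivector) parts: vB = (v _| B) + (v ^ B).
Vector part <vB>_1:
  e1: -v2*b12 - v3*b13 = -(1)*(-1) - (-4)*(-4) = -15
  e2: v1*b12 - v3*b23 = (4)*(-1) - (-4)*(-1) = -8
  e3: v1*b13 + v2*b23 = (4)*(-4) + (1)*(-1) = -17
Trivector part <vB>_3:
  e123: v1*b23 - v2*b13 + v3*b12 = (4)*(-1) - (1)*(-4) + (-4)*(-1) = 4
vB = -15*e1 - 8*e2 - 17*e3 + 4*e123


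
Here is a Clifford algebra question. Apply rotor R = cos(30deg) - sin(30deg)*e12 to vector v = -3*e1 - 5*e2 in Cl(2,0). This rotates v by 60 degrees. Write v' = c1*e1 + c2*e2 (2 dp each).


Rotor R = cos(30deg) - sin(30deg)*e12
Rotation angle theta = 2 * 30 = 60 degrees
v' = R*v*~R rotates v by theta.
cos(60deg) = 0.5000, sin(60deg) = 0.8660
v'_1 = -3*cos(60deg) - (-5)*sin(60deg)
= -3*0.5000 - (-5)*0.8660
= 2.83
v'_2 = -3*sin(60deg) + (-5)*cos(60deg)
= -3*0.8660 + (-5)*0.5000
= -5.10
v' = 2.83*e1 - 5.10*e2


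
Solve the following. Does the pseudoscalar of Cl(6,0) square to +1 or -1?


The pseudoscalar I = e1...e_n (product of all n generators) of Cl(p,q) satisfies I^2 = (-1)^(q + n(n-1)/2).
p = 6, q = 0, n = p + q = 6
n(n-1)/2 = 6 * 5 / 2 = 15
Exponent = q + n(n-1)/2 = 0 + 15 = 15
I^2 = (-1)^15 = -1


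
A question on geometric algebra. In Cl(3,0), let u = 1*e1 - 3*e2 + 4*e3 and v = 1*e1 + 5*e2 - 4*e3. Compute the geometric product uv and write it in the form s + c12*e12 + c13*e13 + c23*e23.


In Cl(3,0): e_i^2 = 1, e_ie_j = -e_je_i for i != j.
Scalar part = u . v = 1*1 + (-3)*5 + 4*(-4)
= 1 + (-15) + (-16) = -30
e12 coeff = 1*5 - (-3)*1 = 5 - (-3) = 8
e13 coeff = 1*(-4) - 4*1 = -4 - 4 = -8
e23 coeff = (-3)*(-4) - 4*5 = 12 - 20 = -8
uv = -30 + 8*e12 - 8*e13 - 8*e23


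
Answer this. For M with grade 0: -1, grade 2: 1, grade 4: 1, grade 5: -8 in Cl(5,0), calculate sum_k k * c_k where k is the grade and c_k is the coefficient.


Grade-weighted sum = sum of grade_k * coefficient_k
0*(-1) = 0
2*1 = 2
4*1 = 4
5*(-8) = -40
Total = 0 + 2 + 4 + (-40) = -34


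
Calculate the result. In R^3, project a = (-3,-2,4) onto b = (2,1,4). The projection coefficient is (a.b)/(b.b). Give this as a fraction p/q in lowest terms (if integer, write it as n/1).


Projection coefficient = (a . b) / (b . b)
a . b = (-3)*2 + (-2)*1 + 4*4
= -6 + (-2) + 16 = 8
b . b = 2^2 + 1^2 + 4^2
= 4 + 1 + 16 = 21
Coefficient = 8/21
In lowest terms: 8/21


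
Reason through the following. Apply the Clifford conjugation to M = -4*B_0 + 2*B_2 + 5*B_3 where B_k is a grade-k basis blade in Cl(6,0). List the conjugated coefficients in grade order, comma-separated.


Clifford conjugate sign for grade k: (-1)^(k(k+1)/2)
Grade 0: (-1)^(0*1/2) = (-1)^0 = 1, coeff -4 -> -4
Grade 2: (-1)^(2*3/2) = (-1)^3 = -1, coeff 2 -> -2
Grade 3: (-1)^(3*4/2) = (-1)^6 = 1, coeff 5 -> 5
Conjugated coefficients: -4, -2, 5


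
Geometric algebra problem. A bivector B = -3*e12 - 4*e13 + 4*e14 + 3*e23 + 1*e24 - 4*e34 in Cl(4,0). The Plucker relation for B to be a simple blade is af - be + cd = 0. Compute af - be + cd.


Plucker relation: af - be + cd
a*f = (-3)*(-4) = 12
b*e = (-4)*1 = -4
c*d = 4*3 = 12
af - be + cd = 12 - (-4) + 12
= 28


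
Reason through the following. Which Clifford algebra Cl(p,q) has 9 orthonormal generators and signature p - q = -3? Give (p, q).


We need p + q = 9 and p - q = -3.
Adding: 2p = 9 + (-3) = 6, so p = 3.
Then q = 9 - 3 = 6.
(p, q) = (3, 6)


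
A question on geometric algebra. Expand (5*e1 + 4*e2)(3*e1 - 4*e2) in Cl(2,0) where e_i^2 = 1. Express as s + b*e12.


Expand: (5*e1 + 4*e2)(3*e1 - 4*e2)
= 5*3*e1e1 + 5*(-4)*e1e2 + 4*3*e2e1 + 4*(-4)*e2e2
Using e1^2 = e2^2 = 1, e2e1 = -e1e2:
Scalar part s = 5*3 + 4*(-4) = 15 + (-16) = -1
Bivector part b = 5*(-4) - 4*3 = -20 - 12 = -32
uv = -1 - 32*e12


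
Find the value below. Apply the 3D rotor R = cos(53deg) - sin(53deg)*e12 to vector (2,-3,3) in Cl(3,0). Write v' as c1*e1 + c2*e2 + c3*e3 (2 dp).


Rotor R = cos(53deg) - sin(53deg)*e12
Rotation angle theta = 2 * 53 = 106 degrees in the e12 plane (e1 -> e2).
The component perpendicular to the plane (e3) is invariant: v'_3 = v3 = 3.00
cos(106deg) = -0.2756, sin(106deg) = 0.9613
v'_1 = v1*cos(theta) - v2*sin(theta) = 2*(-0.2756) - (-3)*0.9613 = 2.33
v'_2 = v1*sin(theta) + v2*cos(theta) = 2*0.9613 + (-3)*(-0.2756) = 2.75
v' = 2.33*e1 + 2.75*e2 + 3.00*e3


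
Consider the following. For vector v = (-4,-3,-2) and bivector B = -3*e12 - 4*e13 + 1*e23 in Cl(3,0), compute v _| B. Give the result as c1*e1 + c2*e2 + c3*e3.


Left contraction v _| B = <vB>_1 (grade-1 part of the geometric product vB).
Using e1_|e12 = e2, e2_|e12 = -e1, e1_|e13 = e3, e3_|e13 = -e1, e2_|e23 = e3, e3_|e23 = -e2:
e1 coeff: -v2*b12 - v3*b13 = -(-3)*(-3) - (-2)*(-4) = -17
e2 coeff: v1*b12 - v3*b23 = (-4)*(-3) - (-2)*(1) = 14
e3 coeff: v1*b13 + v2*b23 = (-4)*(-4) + (-3)*(1) = 13
v _| B = -17*e1 + 14*e2 + 13*e3


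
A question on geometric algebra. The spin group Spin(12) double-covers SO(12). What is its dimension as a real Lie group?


Spin(n) double-covers SO(n); both have Lie algebra so(n) of dimension n(n-1)/2.
n = 12
n(n-1) = 12 * 11 = 132
dim Spin(12) = 132/2 = 66


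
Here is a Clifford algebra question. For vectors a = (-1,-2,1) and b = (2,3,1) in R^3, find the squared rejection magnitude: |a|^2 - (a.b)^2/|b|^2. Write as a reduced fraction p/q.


|a|^2 = (-1)^2 + (-2)^2 + 1^2 = 6
|b|^2 = 2^2 + 3^2 + 1^2 = 14
a . b = (-1)*2 + (-2)*3 + 1*1 = -7
(a.b)^2 = (-7)^2 = 49
|rej|^2 = 6 - 49/14
= (84 - 49)/14
= 35/14
In lowest terms: 5/2


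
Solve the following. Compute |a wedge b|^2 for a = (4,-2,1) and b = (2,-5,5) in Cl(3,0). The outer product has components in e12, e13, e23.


a wedge b = (a1*b2 - a2*b1)*e12 + (a1*b3 - a3*b1)*e13 + (a2*b3 - a3*b2)*e23
e12 coeff: 4*(-5) - (-2)*2 = -20 - (-4) = -16
e13 coeff: 4*5 - 1*2 = 20 - 2 = 18
e23 coeff: (-2)*5 - 1*(-5) = -10 - (-5) = -5
|a wedge b|^2 = (-16)^2 + 18^2 + (-5)^2
= 256 + 324 + 25
= 605


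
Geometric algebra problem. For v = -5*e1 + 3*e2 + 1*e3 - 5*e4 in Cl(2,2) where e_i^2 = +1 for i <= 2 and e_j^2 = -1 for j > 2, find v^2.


v^2 = sum of c_i^2 * e_i^2
Positive signature terms (e_i^2 = +1): (-5)^2 + 3^2 = 34
Negative signature terms (e_j^2 = -1): 1^2 + (-5)^2 = 26
v^2 = 34 - 26 = 8


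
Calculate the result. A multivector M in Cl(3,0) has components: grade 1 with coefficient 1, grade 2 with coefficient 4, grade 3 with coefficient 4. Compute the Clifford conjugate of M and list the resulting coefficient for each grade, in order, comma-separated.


Clifford conjugate sign for grade k: (-1)^(k(k+1)/2)
Grade 1: (-1)^(1*2/2) = (-1)^1 = -1, coeff 1 -> -1
Grade 2: (-1)^(2*3/2) = (-1)^3 = -1, coeff 4 -> -4
Grade 3: (-1)^(3*4/2) = (-1)^6 = 1, coeff 4 -> 4
Conjugated coefficients: -1, -4, 4


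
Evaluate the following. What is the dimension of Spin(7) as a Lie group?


Spin(n) double-covers SO(n); both have Lie algebra so(n) of dimension n(n-1)/2.
n = 7
n(n-1) = 7 * 6 = 42
dim Spin(7) = 42/2 = 21


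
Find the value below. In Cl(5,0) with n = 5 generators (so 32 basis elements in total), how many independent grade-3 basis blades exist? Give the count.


Number of grade-k basis blades in Cl(p,q) with n = p + q is C(n, k).
n = 5 + 0 = 5
C(5, 3) = 5! / (3! * 2!)
= 120 / (6 * 2)
= 10


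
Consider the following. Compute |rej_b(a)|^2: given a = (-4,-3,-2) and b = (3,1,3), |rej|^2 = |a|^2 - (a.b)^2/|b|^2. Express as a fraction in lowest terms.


|a|^2 = (-4)^2 + (-3)^2 + (-2)^2 = 29
|b|^2 = 3^2 + 1^2 + 3^2 = 19
a . b = (-4)*3 + (-3)*1 + (-2)*3 = -21
(a.b)^2 = (-21)^2 = 441
|rej|^2 = 29 - 441/19
= (551 - 441)/19
= 110/19
In lowest terms: 110/19


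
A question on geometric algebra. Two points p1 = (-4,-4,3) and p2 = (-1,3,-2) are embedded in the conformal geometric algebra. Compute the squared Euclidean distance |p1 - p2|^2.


p1 - p2 = (-3, -7, 5)
|p1 - p2|^2 = (-3)^2 + (-7)^2 + 5^2
= 9 + 49 + 25
= 83


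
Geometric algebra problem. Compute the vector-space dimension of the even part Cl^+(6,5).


Even subalgebra dimension = 2^(n-1)
n = 6 + 5 = 11
2^(11 - 1) = 2^10 = 1024
Verification: sum of C(11,k) for even k = 1 + 55 + 330 + 462 + 165 + 11 = 1024
Result = 1024


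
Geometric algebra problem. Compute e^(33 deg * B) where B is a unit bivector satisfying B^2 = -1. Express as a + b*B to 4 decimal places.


For a unit bivector B with B^2 = -1, the exponential series gives
e^(theta*B) = cos(theta) + sin(theta)*B (the GA analogue of Euler's formula).
theta = 33 degrees = 0.575959 rad
cos(33 deg) = 0.8387
sin(33 deg) = 0.5446
exp(theta*B) = 0.8387 + 0.5446*B


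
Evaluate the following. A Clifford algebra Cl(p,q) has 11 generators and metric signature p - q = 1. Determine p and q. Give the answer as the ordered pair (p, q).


We need p + q = 11 and p - q = 1.
Adding: 2p = 11 + 1 = 12, so p = 6.
Then q = 11 - 6 = 5.
(p, q) = (6, 5)


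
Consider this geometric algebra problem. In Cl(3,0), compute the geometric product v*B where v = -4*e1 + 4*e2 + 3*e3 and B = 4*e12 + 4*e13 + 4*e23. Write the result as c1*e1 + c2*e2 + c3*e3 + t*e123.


vB has grade-1 (vector) and grade-3 (trivector) parts: vB = (v _| B) + (v ^ B).
Vector part <vB>_1:
  e1: -v2*b12 - v3*b13 = -(4)*(4) - (3)*(4) = -28
  e2: v1*b12 - v3*b23 = (-4)*(4) - (3)*(4) = -28
  e3: v1*b13 + v2*b23 = (-4)*(4) + (4)*(4) = 0
Trivector part <vB>_3:
  e123: v1*b23 - v2*b13 + v3*b12 = (-4)*(4) - (4)*(4) + (3)*(4) = -20
vB = -28*e1 - 28*e2 + 0*e3 - 20*e123


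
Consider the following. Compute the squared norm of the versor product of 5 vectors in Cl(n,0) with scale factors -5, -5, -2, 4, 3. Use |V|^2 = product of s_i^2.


Each vector v_i has |v_i|^2 = s_i^2
Squared scales: (-5)^2 = 25, (-5)^2 = 25, (-2)^2 = 4, 4^2 = 16, 3^2 = 9
|V|^2 = 25 * 25 * 4 * 16 * 9
= 360000


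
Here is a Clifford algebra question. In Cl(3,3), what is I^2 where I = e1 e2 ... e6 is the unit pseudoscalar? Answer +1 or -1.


The pseudoscalar I = e1...e_n (product of all n generators) of Cl(p,q) satisfies I^2 = (-1)^(q + n(n-1)/2).
p = 3, q = 3, n = p + q = 6
n(n-1)/2 = 6 * 5 / 2 = 15
Exponent = q + n(n-1)/2 = 3 + 15 = 18
I^2 = (-1)^18 = +1


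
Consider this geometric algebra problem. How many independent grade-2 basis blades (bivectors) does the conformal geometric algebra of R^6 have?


The conformal model of R^6 uses Cl(7,1) with m = 6 + 2 = 8 generators.
Number of grade-2 blades = C(m, 2) = C(8, 2)
= 8*7/2 = 28


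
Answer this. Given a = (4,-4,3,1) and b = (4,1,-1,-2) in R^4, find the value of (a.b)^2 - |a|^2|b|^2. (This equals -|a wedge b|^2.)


a . b = 4*4 + (-4)*1 + 3*(-1) + 1*(-2)
= 16 + (-4) + (-3) + (-2) = 7
|a|^2 = 4^2 + (-4)^2 + 3^2 + 1^2 = 42
|b|^2 = 4^2 + 1^2 + (-1)^2 + (-2)^2 = 22
(a.b)^2 = 7^2 = 49
|a|^2 * |b|^2 = 42 * 22 = 924
Result = 49 - 924 = -875


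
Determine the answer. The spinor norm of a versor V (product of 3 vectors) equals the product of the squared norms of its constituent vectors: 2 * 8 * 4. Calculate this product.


Spinor norm N(V) = |v1|^2 * |v2|^2 * ... * |v3|^2
= 2 * 8 * 4
Running product: 2, 16, 64
N(V) = 64


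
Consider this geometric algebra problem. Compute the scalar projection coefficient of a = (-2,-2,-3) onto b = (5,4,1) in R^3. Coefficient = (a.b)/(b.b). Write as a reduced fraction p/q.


Projection coefficient = (a . b) / (b . b)
a . b = (-2)*5 + (-2)*4 + (-3)*1
= -10 + (-8) + (-3) = -21
b . b = 5^2 + 4^2 + 1^2
= 25 + 16 + 1 = 42
Coefficient = -21/42
In lowest terms: -1/2


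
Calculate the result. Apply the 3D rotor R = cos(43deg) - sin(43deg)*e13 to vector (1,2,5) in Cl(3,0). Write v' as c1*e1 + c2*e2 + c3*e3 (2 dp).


Rotor R = cos(43deg) - sin(43deg)*e13
Rotation angle theta = 2 * 43 = 86 degrees in the e13 plane (e1 -> e3).
The component perpendicular to the plane (e2) is invariant: v'_2 = v2 = 2.00
cos(86deg) = 0.0698, sin(86deg) = 0.9976
v'_1 = v1*cos(theta) - v3*sin(theta) = 1*0.0698 - 5*0.9976 = -4.92
v'_3 = v1*sin(theta) + v3*cos(theta) = 1*0.9976 + 5*0.0698 = 1.35
v' = -4.92*e1 + 2.00*e2 + 1.35*e3


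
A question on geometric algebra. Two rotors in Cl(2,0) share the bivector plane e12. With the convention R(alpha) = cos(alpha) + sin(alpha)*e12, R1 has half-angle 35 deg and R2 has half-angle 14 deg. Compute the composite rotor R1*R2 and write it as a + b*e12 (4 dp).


Same-plane rotors commute and their half-angles add:
R1*R2 = cos(a1 + a2) + sin(a1 + a2)*e12.
a1 + a2 = 35 + 14 = 49 deg
cos(49 deg) = 0.6561
sin(49 deg) = 0.7547
R1*R2 = 0.6561 + 0.7547*e12


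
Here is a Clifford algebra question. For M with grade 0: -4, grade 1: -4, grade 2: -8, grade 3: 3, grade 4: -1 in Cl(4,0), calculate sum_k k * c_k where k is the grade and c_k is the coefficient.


Grade-weighted sum = sum of grade_k * coefficient_k
0*(-4) = 0
1*(-4) = -4
2*(-8) = -16
3*3 = 9
4*(-1) = -4
Total = 0 + (-4) + (-16) + 9 + (-4) = -15


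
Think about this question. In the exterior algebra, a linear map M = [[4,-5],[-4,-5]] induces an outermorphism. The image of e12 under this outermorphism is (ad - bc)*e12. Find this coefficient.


The outermorphism of a linear map f sends e1^e2 to f(e1)^f(e2).
f(e1) = 4*e1 - 4*e2
f(e2) = -5*e1 - 5*e2
f(e1) ^ f(e2) = (4*e1 - 4*e2) ^ (-5*e1 - 5*e2)
= 4*(-5)*e12 + (-4)*(-5)*e21
= (-20 - 20)*e12
= -40*e12
Coefficient = -40


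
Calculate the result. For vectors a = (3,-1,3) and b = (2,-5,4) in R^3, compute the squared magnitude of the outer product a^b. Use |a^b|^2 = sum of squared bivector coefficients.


a wedge b = (a1*b2 - a2*b1)*e12 + (a1*b3 - a3*b1)*e13 + (a2*b3 - a3*b2)*e23
e12 coeff: 3*(-5) - (-1)*2 = -15 - (-2) = -13
e13 coeff: 3*4 - 3*2 = 12 - 6 = 6
e23 coeff: (-1)*4 - 3*(-5) = -4 - (-15) = 11
|a wedge b|^2 = (-13)^2 + 6^2 + 11^2
= 169 + 36 + 121
= 326


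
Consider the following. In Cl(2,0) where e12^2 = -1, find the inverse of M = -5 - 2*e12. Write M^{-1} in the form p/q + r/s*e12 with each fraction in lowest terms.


M = -5 - 2*e12, where e12^2 = -1.
Since M commutes with its reverse ~M = a - b*e12, M * ~M = a^2 - b^2*e12^2 = a^2 + b^2.
So M^{-1} = ~M / (a^2 + b^2) = (a - b*e12)/(a^2 + b^2).
a^2 + b^2 = 25 + 4 = 29
Scalar part = -5/29 = -5/29
Bivector coeff = 2/29 = 2/29
M^{-1} = -5/29 + 2/29*e12


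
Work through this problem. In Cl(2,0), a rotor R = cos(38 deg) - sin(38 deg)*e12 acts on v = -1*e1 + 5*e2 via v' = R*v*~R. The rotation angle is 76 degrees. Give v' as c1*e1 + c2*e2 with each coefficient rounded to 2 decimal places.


Rotor R = cos(38deg) - sin(38deg)*e12
Rotation angle theta = 2 * 38 = 76 degrees
v' = R*v*~R rotates v by theta.
cos(76deg) = 0.2419, sin(76deg) = 0.9703
v'_1 = -1*cos(76deg) - 5*sin(76deg)
= -1*0.2419 - 5*0.9703
= -5.09
v'_2 = -1*sin(76deg) + 5*cos(76deg)
= -1*0.9703 + 5*0.2419
= 0.24
v' = -5.09*e1 + 0.24*e2


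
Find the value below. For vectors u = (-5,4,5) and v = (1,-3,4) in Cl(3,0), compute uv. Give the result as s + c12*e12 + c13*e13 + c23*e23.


In Cl(3,0): e_i^2 = 1, e_ie_j = -e_je_i for i != j.
Scalar part = u . v = (-5)*1 + 4*(-3) + 5*4
= -5 + (-12) + 20 = 3
e12 coeff = (-5)*(-3) - 4*1 = 15 - 4 = 11
e13 coeff = (-5)*4 - 5*1 = -20 - 5 = -25
e23 coeff = 4*4 - 5*(-3) = 16 - (-15) = 31
uv = 3 + 11*e12 - 25*e13 + 31*e23


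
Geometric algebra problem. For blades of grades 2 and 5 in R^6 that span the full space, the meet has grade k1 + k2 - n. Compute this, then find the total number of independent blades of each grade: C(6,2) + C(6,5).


Meet grade = grade(A) + grade(B) - n
= 2 + 5 - 6 = 1
C(6,2) = 15
C(6,5) = 6
dim_A + dim_B = 15 + 6 = 21


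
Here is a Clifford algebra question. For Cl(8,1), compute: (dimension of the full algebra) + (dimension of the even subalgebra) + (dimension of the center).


n = 8 + 1 = 9
Total dim = 2^9 = 512
Even subalgebra dim = 2^8 = 256
n is odd, so center dim = 2
Sum = 512 + 256 + 2 = 770


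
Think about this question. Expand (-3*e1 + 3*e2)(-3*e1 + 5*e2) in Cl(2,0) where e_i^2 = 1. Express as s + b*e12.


Expand: (-3*e1 + 3*e2)(-3*e1 + 5*e2)
= (-3)*(-3)*e1e1 + (-3)*5*e1e2 + 3*(-3)*e2e1 + 3*5*e2e2
Using e1^2 = e2^2 = 1, e2e1 = -e1e2:
Scalar part s = (-3)*(-3) + 3*5 = 9 + 15 = 24
Bivector part b = (-3)*5 - 3*(-3) = -15 - (-9) = -6
uv = 24 - 6*e12


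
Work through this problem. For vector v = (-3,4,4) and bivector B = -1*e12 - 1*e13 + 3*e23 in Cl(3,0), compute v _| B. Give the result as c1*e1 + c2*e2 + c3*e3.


Left contraction v _| B = <vB>_1 (grade-1 part of the geometric product vB).
Using e1_|e12 = e2, e2_|e12 = -e1, e1_|e13 = e3, e3_|e13 = -e1, e2_|e23 = e3, e3_|e23 = -e2:
e1 coeff: -v2*b12 - v3*b13 = -(4)*(-1) - (4)*(-1) = 8
e2 coeff: v1*b12 - v3*b23 = (-3)*(-1) - (4)*(3) = -9
e3 coeff: v1*b13 + v2*b23 = (-3)*(-1) + (4)*(3) = 15
v _| B = 8*e1 - 9*e2 + 15*e3


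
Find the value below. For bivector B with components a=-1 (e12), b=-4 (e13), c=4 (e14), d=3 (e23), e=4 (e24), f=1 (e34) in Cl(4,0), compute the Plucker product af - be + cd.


Plucker relation: af - be + cd
a*f = (-1)*1 = -1
b*e = (-4)*4 = -16
c*d = 4*3 = 12
af - be + cd = -1 - (-16) + 12
= 27


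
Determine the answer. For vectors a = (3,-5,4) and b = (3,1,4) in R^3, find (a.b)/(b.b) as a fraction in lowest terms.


Projection coefficient = (a . b) / (b . b)
a . b = 3*3 + (-5)*1 + 4*4
= 9 + (-5) + 16 = 20
b . b = 3^2 + 1^2 + 4^2
= 9 + 1 + 16 = 26
Coefficient = 20/26
In lowest terms: 10/13


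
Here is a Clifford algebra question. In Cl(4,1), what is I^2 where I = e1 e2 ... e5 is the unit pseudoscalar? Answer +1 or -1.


The pseudoscalar I = e1...e_n (product of all n generators) of Cl(p,q) satisfies I^2 = (-1)^(q + n(n-1)/2).
p = 4, q = 1, n = p + q = 5
n(n-1)/2 = 5 * 4 / 2 = 10
Exponent = q + n(n-1)/2 = 1 + 10 = 11
I^2 = (-1)^11 = -1


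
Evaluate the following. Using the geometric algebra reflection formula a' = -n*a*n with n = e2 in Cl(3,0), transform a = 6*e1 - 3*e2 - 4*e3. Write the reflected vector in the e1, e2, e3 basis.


Reflection formula: a' = -n*a*n, with n = e2 (unit vector, n^2 = 1).
For reflection through hyperplane perp to e2:
The component along e2 flips sign, others stay.
a = (6, -3, -4)
a' = (6, 3, -4)
a' = 6*e1 + 3*e2 - 4*e3


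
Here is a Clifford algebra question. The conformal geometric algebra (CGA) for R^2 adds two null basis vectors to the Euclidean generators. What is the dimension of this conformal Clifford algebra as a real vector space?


The conformal model of R^2 uses Cl(3,1): the 2 Euclidean generators plus two extra orthogonal generators e+ (e+^2 = +1) and e- (e-^2 = -1), from which the null vectors e0, einf are built.
Number of generators m = 2 + 2 = 4.
dim Cl(p,q) = 2^m = 2^4 = 16


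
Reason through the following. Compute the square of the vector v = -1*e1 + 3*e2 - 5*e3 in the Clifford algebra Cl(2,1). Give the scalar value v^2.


v^2 = sum of c_i^2 * e_i^2
Positive signature terms (e_i^2 = +1): (-1)^2 + 3^2 = 10
Negative signature terms (e_j^2 = -1): (-5)^2 = 25
v^2 = 10 - 25 = -15


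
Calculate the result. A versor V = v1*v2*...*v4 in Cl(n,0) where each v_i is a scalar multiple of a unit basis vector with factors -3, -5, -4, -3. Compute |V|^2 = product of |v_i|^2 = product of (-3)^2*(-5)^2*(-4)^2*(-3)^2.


Each vector v_i has |v_i|^2 = s_i^2
Squared scales: (-3)^2 = 9, (-5)^2 = 25, (-4)^2 = 16, (-3)^2 = 9
|V|^2 = 9 * 25 * 16 * 9
= 32400


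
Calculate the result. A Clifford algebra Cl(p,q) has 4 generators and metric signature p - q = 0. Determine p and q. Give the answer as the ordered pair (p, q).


We need p + q = 4 and p - q = 0.
Adding: 2p = 4 + 0 = 4, so p = 2.
Then q = 4 - 2 = 2.
(p, q) = (2, 2)


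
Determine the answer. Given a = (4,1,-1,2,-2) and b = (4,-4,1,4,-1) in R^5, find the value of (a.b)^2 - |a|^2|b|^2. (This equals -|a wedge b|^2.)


a . b = 4*4 + 1*(-4) + (-1)*1 + 2*4 + (-2)*(-1)
= 16 + (-4) + (-1) + 8 + 2 = 21
|a|^2 = 4^2 + 1^2 + (-1)^2 + 2^2 + (-2)^2 = 26
|b|^2 = 4^2 + (-4)^2 + 1^2 + 4^2 + (-1)^2 = 50
(a.b)^2 = 21^2 = 441
|a|^2 * |b|^2 = 26 * 50 = 1300
Result = 441 - 1300 = -859


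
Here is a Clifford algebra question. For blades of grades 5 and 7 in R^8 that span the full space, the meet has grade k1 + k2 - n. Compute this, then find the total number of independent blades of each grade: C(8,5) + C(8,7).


Meet grade = grade(A) + grade(B) - n
= 5 + 7 - 8 = 4
C(8,5) = 56
C(8,7) = 8
dim_A + dim_B = 56 + 8 = 64


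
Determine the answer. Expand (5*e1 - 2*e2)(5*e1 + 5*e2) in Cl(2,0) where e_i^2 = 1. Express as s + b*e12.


Expand: (5*e1 - 2*e2)(5*e1 + 5*e2)
= 5*5*e1e1 + 5*5*e1e2 + (-2)*5*e2e1 + (-2)*5*e2e2
Using e1^2 = e2^2 = 1, e2e1 = -e1e2:
Scalar part s = 5*5 + (-2)*5 = 25 + (-10) = 15
Bivector part b = 5*5 - (-2)*5 = 25 - (-10) = 35
uv = 15 + 35*e12


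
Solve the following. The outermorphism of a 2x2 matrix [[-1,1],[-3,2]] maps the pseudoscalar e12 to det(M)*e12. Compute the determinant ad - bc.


The outermorphism of a linear map f sends e1^e2 to f(e1)^f(e2).
f(e1) = -1*e1 - 3*e2
f(e2) = 1*e1 + 2*e2
f(e1) ^ f(e2) = (-1*e1 - 3*e2) ^ (1*e1 + 2*e2)
= (-1)*2*e12 + (-3)*1*e21
= (-2 - (-3))*e12
= 1*e12
Coefficient = 1


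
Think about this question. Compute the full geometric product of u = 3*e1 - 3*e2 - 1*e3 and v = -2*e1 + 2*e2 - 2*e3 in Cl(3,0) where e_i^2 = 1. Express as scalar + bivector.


In Cl(3,0): e_i^2 = 1, e_ie_j = -e_je_i for i != j.
Scalar part = u . v = 3*(-2) + (-3)*2 + (-1)*(-2)
= -6 + (-6) + 2 = -10
e12 coeff = 3*2 - (-3)*(-2) = 6 - 6 = 0
e13 coeff = 3*(-2) - (-1)*(-2) = -6 - 2 = -8
e23 coeff = (-3)*(-2) - (-1)*2 = 6 - (-2) = 8
uv = -10 + 0*e12 - 8*e13 + 8*e23


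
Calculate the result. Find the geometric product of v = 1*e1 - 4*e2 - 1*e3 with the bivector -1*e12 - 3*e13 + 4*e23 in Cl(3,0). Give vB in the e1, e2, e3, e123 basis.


vB has grade-1 (vector) and grade-3 (trivector) parts: vB = (v _| B) + (v ^ B).
Vector part <vB>_1:
  e1: -v2*b12 - v3*b13 = -(-4)*(-1) - (-1)*(-3) = -7
  e2: v1*b12 - v3*b23 = (1)*(-1) - (-1)*(4) = 3
  e3: v1*b13 + v2*b23 = (1)*(-3) + (-4)*(4) = -19
Trivector part <vB>_3:
  e123: v1*b23 - v2*b13 + v3*b12 = (1)*(4) - (-4)*(-3) + (-1)*(-1) = -7
vB = -7*e1 + 3*e2 - 19*e3 - 7*e123


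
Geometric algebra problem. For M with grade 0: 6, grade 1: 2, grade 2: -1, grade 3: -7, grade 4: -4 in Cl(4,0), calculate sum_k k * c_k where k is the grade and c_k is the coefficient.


Grade-weighted sum = sum of grade_k * coefficient_k
0*6 = 0
1*2 = 2
2*(-1) = -2
3*(-7) = -21
4*(-4) = -16
Total = 0 + 2 + (-2) + (-21) + (-16) = -37


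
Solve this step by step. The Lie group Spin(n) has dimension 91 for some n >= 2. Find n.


dim Spin(n) = dim so(n) = n(n-1)/2.
Solve n(n-1)/2 = 91, i.e. n^2 - n - 182 = 0.
Discriminant = 1 + 8*91 = 729
n = (1 + sqrt(729))/2 = (1 + 27)/2 = 14


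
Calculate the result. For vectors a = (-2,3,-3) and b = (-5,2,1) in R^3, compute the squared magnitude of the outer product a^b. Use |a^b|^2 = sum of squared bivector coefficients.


a wedge b = (a1*b2 - a2*b1)*e12 + (a1*b3 - a3*b1)*e13 + (a2*b3 - a3*b2)*e23
e12 coeff: (-2)*2 - 3*(-5) = -4 - (-15) = 11
e13 coeff: (-2)*1 - (-3)*(-5) = -2 - 15 = -17
e23 coeff: 3*1 - (-3)*2 = 3 - (-6) = 9
|a wedge b|^2 = 11^2 + (-17)^2 + 9^2
= 121 + 289 + 81
= 491


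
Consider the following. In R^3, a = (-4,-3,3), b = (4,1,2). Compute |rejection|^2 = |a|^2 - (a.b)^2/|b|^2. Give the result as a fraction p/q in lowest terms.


|a|^2 = (-4)^2 + (-3)^2 + 3^2 = 34
|b|^2 = 4^2 + 1^2 + 2^2 = 21
a . b = (-4)*4 + (-3)*1 + 3*2 = -13
(a.b)^2 = (-13)^2 = 169
|rej|^2 = 34 - 169/21
= (714 - 169)/21
= 545/21
In lowest terms: 545/21


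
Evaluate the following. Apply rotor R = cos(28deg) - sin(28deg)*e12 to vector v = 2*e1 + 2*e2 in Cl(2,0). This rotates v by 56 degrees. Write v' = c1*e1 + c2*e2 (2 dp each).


Rotor R = cos(28deg) - sin(28deg)*e12
Rotation angle theta = 2 * 28 = 56 degrees
v' = R*v*~R rotates v by theta.
cos(56deg) = 0.5592, sin(56deg) = 0.8290
v'_1 = 2*cos(56deg) - 2*sin(56deg)
= 2*0.5592 - 2*0.8290
= -0.54
v'_2 = 2*sin(56deg) + 2*cos(56deg)
= 2*0.8290 + 2*0.5592
= 2.78
v' = -0.54*e1 + 2.78*e2


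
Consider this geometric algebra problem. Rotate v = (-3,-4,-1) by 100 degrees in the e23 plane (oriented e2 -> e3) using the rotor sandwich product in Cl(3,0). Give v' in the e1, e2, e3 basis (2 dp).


Rotor R = cos(50deg) - sin(50deg)*e23
Rotation angle theta = 2 * 50 = 100 degrees in the e23 plane (e2 -> e3).
The component perpendicular to the plane (e1) is invariant: v'_1 = v1 = -3.00
cos(100deg) = -0.1736, sin(100deg) = 0.9848
v'_2 = v2*cos(theta) - v3*sin(theta) = -4*(-0.1736) - (-1)*0.9848 = 1.68
v'_3 = v2*sin(theta) + v3*cos(theta) = -4*0.9848 + (-1)*(-0.1736) = -3.77
v' = -3.00*e1 + 1.68*e2 - 3.77*e3


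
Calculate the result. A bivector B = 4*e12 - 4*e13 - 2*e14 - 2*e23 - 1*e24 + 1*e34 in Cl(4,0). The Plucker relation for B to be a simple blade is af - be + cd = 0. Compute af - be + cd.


Plucker relation: af - be + cd
a*f = 4*1 = 4
b*e = (-4)*(-1) = 4
c*d = (-2)*(-2) = 4
af - be + cd = 4 - 4 + 4
= 4


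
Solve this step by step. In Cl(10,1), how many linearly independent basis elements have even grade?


Even subalgebra dimension = 2^(n-1)
n = 10 + 1 = 11
2^(11 - 1) = 2^10 = 1024
Verification: sum of C(11,k) for even k = 1 + 55 + 330 + 462 + 165 + 11 = 1024
Result = 1024


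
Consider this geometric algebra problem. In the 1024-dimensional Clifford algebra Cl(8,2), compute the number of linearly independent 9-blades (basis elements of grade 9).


Number of grade-k basis blades in Cl(p,q) with n = p + q is C(n, k).
n = 8 + 2 = 10
C(10, 9) = 10! / (9! * 1!)
= 3628800 / (362880 * 1)
= 10


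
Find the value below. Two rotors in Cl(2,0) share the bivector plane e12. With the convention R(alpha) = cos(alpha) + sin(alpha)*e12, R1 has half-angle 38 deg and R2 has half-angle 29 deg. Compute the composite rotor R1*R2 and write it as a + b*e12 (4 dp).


Same-plane rotors commute and their half-angles add:
R1*R2 = cos(a1 + a2) + sin(a1 + a2)*e12.
a1 + a2 = 38 + 29 = 67 deg
cos(67 deg) = 0.3907
sin(67 deg) = 0.9205
R1*R2 = 0.3907 + 0.9205*e12


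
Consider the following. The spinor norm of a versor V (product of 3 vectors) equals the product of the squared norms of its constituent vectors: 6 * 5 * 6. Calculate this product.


Spinor norm N(V) = |v1|^2 * |v2|^2 * ... * |v3|^2
= 6 * 5 * 6
Running product: 6, 30, 180
N(V) = 180


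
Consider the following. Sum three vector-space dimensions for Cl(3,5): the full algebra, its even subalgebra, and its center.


n = 3 + 5 = 8
Total dim = 2^8 = 256
Even subalgebra dim = 2^7 = 128
n is even, so center dim = 1
Sum = 256 + 128 + 1 = 385


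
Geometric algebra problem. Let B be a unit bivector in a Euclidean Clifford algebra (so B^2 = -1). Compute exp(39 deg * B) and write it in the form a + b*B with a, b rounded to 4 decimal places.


For a unit bivector B with B^2 = -1, the exponential series gives
e^(theta*B) = cos(theta) + sin(theta)*B (the GA analogue of Euler's formula).
theta = 39 degrees = 0.680678 rad
cos(39 deg) = 0.7771
sin(39 deg) = 0.6293
exp(theta*B) = 0.7771 + 0.6293*B


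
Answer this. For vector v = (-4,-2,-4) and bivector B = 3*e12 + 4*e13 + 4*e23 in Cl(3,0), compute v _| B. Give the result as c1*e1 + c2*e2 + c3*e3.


Left contraction v _| B = <vB>_1 (grade-1 part of the geometric product vB).
Using e1_|e12 = e2, e2_|e12 = -e1, e1_|e13 = e3, e3_|e13 = -e1, e2_|e23 = e3, e3_|e23 = -e2:
e1 coeff: -v2*b12 - v3*b13 = -(-2)*(3) - (-4)*(4) = 22
e2 coeff: v1*b12 - v3*b23 = (-4)*(3) - (-4)*(4) = 4
e3 coeff: v1*b13 + v2*b23 = (-4)*(4) + (-2)*(4) = -24
v _| B = 22*e1 + 4*e2 - 24*e3


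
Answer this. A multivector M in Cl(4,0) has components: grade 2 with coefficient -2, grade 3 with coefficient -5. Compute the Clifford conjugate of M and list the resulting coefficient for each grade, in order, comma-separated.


Clifford conjugate sign for grade k: (-1)^(k(k+1)/2)
Grade 2: (-1)^(2*3/2) = (-1)^3 = -1, coeff -2 -> 2
Grade 3: (-1)^(3*4/2) = (-1)^6 = 1, coeff -5 -> -5
Conjugated coefficients: 2, -5


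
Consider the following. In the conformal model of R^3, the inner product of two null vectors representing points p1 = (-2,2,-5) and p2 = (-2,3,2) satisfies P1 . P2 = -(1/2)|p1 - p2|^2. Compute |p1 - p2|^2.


p1 - p2 = (0, -1, -7)
|p1 - p2|^2 = 0^2 + (-1)^2 + (-7)^2
= 0 + 1 + 49
= 50


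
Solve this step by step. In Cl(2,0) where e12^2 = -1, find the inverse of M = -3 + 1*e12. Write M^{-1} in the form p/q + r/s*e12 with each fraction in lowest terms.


M = -3 + 1*e12, where e12^2 = -1.
Since M commutes with its reverse ~M = a - b*e12, M * ~M = a^2 - b^2*e12^2 = a^2 + b^2.
So M^{-1} = ~M / (a^2 + b^2) = (a - b*e12)/(a^2 + b^2).
a^2 + b^2 = 9 + 1 = 10
Scalar part = -3/10 = -3/10
Bivector coeff = -1/10 = -1/10
M^{-1} = -3/10 - 1/10*e12


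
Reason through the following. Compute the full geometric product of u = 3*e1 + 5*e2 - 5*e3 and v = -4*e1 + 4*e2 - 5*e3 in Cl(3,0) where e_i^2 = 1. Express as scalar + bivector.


In Cl(3,0): e_i^2 = 1, e_ie_j = -e_je_i for i != j.
Scalar part = u . v = 3*(-4) + 5*4 + (-5)*(-5)
= -12 + 20 + 25 = 33
e12 coeff = 3*4 - 5*(-4) = 12 - (-20) = 32
e13 coeff = 3*(-5) - (-5)*(-4) = -15 - 20 = -35
e23 coeff = 5*(-5) - (-5)*4 = -25 - (-20) = -5
uv = 33 + 32*e12 - 35*e13 - 5*e23


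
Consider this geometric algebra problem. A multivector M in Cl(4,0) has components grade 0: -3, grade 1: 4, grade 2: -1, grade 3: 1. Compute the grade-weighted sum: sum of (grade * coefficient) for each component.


Grade-weighted sum = sum of grade_k * coefficient_k
0*(-3) = 0
1*4 = 4
2*(-1) = -2
3*1 = 3
Total = 0 + 4 + (-2) + 3 = 5


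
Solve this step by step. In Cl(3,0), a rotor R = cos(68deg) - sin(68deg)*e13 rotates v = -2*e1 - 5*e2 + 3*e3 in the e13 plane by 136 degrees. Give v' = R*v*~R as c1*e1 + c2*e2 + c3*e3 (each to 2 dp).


Rotor R = cos(68deg) - sin(68deg)*e13
Rotation angle theta = 2 * 68 = 136 degrees in the e13 plane (e1 -> e3).
The component perpendicular to the plane (e2) is invariant: v'_2 = v2 = -5.00
cos(136deg) = -0.7193, sin(136deg) = 0.6947
v'_1 = v1*cos(theta) - v3*sin(theta) = -2*(-0.7193) - 3*0.6947 = -0.65
v'_3 = v1*sin(theta) + v3*cos(theta) = -2*0.6947 + 3*(-0.7193) = -3.55
v' = -0.65*e1 - 5.00*e2 - 3.55*e3
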